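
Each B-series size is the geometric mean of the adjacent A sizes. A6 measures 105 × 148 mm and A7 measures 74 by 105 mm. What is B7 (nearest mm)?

88 × 125 mm

Short side: √(105 · 74) = √7770 ≈ 88.1 → 88 mm
Long side: √(148 · 105) = √15540 ≈ 124.7 → 125 mm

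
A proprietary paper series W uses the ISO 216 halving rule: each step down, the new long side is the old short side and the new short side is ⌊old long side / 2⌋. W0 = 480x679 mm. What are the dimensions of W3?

169 × 240 mm

W1: ⌊679/2⌋ × 480 = 339 × 480 mm
W2: ⌊480/2⌋ × 339 = 240 × 339 mm
W3: ⌊339/2⌋ × 240 = 169 × 240 mm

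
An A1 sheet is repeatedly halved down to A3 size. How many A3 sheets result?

Each ISO step halves the sheet: 1 × A1 → 2 × A2 → 4 × A3
From A1 to A3 is 2 halving steps: 2^2 = 4.

4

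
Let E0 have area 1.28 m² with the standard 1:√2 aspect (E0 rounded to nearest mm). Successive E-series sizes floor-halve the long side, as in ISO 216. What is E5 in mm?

168 × 237 mm

Let E0's short side be w mm. w · w√2 = 1.28 m² = 1,280,000 mm², so w ≈ 951.4 mm and w√2 ≈ 1345.4 mm → E0 = 951 × 1345 mm.
E1: ⌊1345/2⌋ × 951 = 672 × 951 mm
E2: ⌊951/2⌋ × 672 = 475 × 672 mm
E3: ⌊672/2⌋ × 475 = 336 × 475 mm
E4: ⌊475/2⌋ × 336 = 237 × 336 mm
E5: ⌊336/2⌋ × 237 = 168 × 237 mm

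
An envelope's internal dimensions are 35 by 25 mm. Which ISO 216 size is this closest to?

Aspect ratio 35/25 ≈ 1.400 — close to the ISO √2 ≈ 1.414.
In the A-series (A0 area = 1 m²): A10 = 26 × 37 mm.
Off by 3 mm total — nearest standard size.

A10 (26 × 37 mm)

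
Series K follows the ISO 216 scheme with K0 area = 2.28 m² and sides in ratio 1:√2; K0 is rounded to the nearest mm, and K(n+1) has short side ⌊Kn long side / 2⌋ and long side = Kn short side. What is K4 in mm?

317 × 449 mm

Let K0's short side be w mm. w · w√2 = 2.28 m² = 2,280,000 mm², so w ≈ 1269.7 mm and w√2 ≈ 1795.7 mm → K0 = 1270 × 1796 mm.
K1: ⌊1796/2⌋ × 1270 = 898 × 1270 mm
K2: ⌊1270/2⌋ × 898 = 635 × 898 mm
K3: ⌊898/2⌋ × 635 = 449 × 635 mm
K4: ⌊635/2⌋ × 449 = 317 × 449 mm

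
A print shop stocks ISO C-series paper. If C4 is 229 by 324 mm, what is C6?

C5: ⌊324/2⌋ × 229 = 162 × 229 mm
C6: ⌊229/2⌋ × 162 = 114 × 162 mm

114 × 162 mm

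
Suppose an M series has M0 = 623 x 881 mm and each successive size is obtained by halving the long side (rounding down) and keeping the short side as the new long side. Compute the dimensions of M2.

311 × 440 mm

M1: ⌊881/2⌋ × 623 = 440 × 623 mm
M2: ⌊623/2⌋ × 440 = 311 × 440 mm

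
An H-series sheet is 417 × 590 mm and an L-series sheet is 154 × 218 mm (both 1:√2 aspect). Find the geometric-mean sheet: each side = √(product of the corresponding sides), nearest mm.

Short side: √(417 · 154) = √64218 ≈ 253.4 → 253 mm
Long side: √(590 · 218) = √128620 ≈ 358.6 → 359 mm

253 × 359 mm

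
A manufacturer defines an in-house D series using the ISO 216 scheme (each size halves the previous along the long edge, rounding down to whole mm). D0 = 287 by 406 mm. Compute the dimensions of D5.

50 × 71 mm

D1: ⌊406/2⌋ × 287 = 203 × 287 mm
D2: ⌊287/2⌋ × 203 = 143 × 203 mm
D3: ⌊203/2⌋ × 143 = 101 × 143 mm
D4: ⌊143/2⌋ × 101 = 71 × 101 mm
D5: ⌊101/2⌋ × 71 = 50 × 71 mm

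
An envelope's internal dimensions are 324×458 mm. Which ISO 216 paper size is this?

C3 (324 × 458 mm)

Aspect ratio 458/324 ≈ 1.414 — close to the ISO √2 ≈ 1.414.
In the C-series (envelope sizes, between A and B): C3 = 324 × 458 mm.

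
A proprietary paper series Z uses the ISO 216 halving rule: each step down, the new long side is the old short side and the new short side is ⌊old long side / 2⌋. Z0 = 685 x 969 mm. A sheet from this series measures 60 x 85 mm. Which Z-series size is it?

Z7

Z0: 685 × 969 mm
Z1: 484 × 685 mm
Z2: 342 × 484 mm
Z3: 242 × 342 mm
Z4: 171 × 242 mm
Z5: 121 × 171 mm
Z6: 85 × 121 mm
Z7: 60 × 85 mm
Z8: 42 × 60 mm
→ matches Z7.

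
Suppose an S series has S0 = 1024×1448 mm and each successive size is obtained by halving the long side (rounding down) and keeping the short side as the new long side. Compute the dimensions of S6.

128 × 181 mm

S1: ⌊1448/2⌋ × 1024 = 724 × 1024 mm
S2: ⌊1024/2⌋ × 724 = 512 × 724 mm
S3: ⌊724/2⌋ × 512 = 362 × 512 mm
S4: ⌊512/2⌋ × 362 = 256 × 362 mm
S5: ⌊362/2⌋ × 256 = 181 × 256 mm
S6: ⌊256/2⌋ × 181 = 128 × 181 mm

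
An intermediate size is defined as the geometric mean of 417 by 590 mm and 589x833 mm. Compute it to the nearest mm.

Short side: √(417 · 589) = √245613 ≈ 495.6 → 496 mm
Long side: √(590 · 833) = √491470 ≈ 701.0 → 701 mm

496 × 701 mm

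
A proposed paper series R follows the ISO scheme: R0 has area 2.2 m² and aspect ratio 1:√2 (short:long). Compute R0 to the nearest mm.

Let the short side be w mm. Then w · w√2 = 2.2 m² = 2,200,000 mm².
w² = 2,200,000/√2, so w ≈ 1247.3 mm; long side = w√2 ≈ 1763.9 mm.

1247 × 1764 mm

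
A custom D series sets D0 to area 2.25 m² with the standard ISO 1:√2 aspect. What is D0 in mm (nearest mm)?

1261 × 1784 mm

Let the short side be w mm. Then w · w√2 = 2.25 m² = 2,250,000 mm².
w² = 2,250,000/√2, so w ≈ 1261.3 mm; long side = w√2 ≈ 1783.8 mm.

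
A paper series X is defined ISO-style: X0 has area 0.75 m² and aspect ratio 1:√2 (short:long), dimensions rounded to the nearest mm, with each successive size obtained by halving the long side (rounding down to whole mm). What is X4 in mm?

Let X0's short side be w mm. w · w√2 = 0.75 m² = 750,000 mm², so w ≈ 728.2 mm and w√2 ≈ 1029.9 mm → X0 = 728 × 1030 mm.
X1: ⌊1030/2⌋ × 728 = 515 × 728 mm
X2: ⌊728/2⌋ × 515 = 364 × 515 mm
X3: ⌊515/2⌋ × 364 = 257 × 364 mm
X4: ⌊364/2⌋ × 257 = 182 × 257 mm

182 × 257 mm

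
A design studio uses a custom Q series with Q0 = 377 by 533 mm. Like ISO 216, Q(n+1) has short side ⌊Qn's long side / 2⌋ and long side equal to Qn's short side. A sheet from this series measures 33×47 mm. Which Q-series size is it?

Q0: 377 × 533 mm
Q1: 266 × 377 mm
Q2: 188 × 266 mm
Q3: 133 × 188 mm
Q4: 94 × 133 mm
Q5: 66 × 94 mm
Q6: 47 × 66 mm
Q7: 33 × 47 mm
Q8: 23 × 33 mm
→ matches Q7.

Q7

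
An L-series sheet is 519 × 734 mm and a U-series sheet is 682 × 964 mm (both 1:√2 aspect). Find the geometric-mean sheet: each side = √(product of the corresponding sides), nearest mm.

Short side: √(519 · 682) = √353958 ≈ 594.9 → 595 mm
Long side: √(734 · 964) = √707576 ≈ 841.2 → 841 mm

595 × 841 mm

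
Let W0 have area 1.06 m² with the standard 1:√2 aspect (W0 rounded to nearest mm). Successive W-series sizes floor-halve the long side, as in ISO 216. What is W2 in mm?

Let W0's short side be w mm. w · w√2 = 1.06 m² = 1,060,000 mm², so w ≈ 865.8 mm and w√2 ≈ 1224.4 mm → W0 = 866 × 1224 mm.
W1: ⌊1224/2⌋ × 866 = 612 × 866 mm
W2: ⌊866/2⌋ × 612 = 433 × 612 mm

433 × 612 mm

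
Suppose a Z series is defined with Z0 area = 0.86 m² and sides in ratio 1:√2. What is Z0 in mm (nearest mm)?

Let the short side be w mm. Then w · w√2 = 0.86 m² = 860,000 mm².
w² = 860,000/√2, so w ≈ 779.8 mm; long side = w√2 ≈ 1102.8 mm.

780 × 1103 mm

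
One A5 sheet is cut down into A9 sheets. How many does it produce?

A5 = 148 × 210 mm; A9 = 37 × 52 mm.
Each halving step doubles the count; 4 steps from A5 to A9.
2^4 = 16.

16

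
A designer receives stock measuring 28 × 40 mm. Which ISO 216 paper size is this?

C10 (28 × 40 mm)

Aspect ratio 40/28 ≈ 1.429 — close to the ISO √2 ≈ 1.414.
In the C-series (envelope sizes, between A and B): C10 = 28 × 40 mm.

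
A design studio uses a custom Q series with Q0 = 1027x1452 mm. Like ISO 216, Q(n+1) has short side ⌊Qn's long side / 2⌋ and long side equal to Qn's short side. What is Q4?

256 × 363 mm

Q1: ⌊1452/2⌋ × 1027 = 726 × 1027 mm
Q2: ⌊1027/2⌋ × 726 = 513 × 726 mm
Q3: ⌊726/2⌋ × 513 = 363 × 513 mm
Q4: ⌊513/2⌋ × 363 = 256 × 363 mm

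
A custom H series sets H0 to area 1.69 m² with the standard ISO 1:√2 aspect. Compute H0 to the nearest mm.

Let the short side be w mm. Then w · w√2 = 1.69 m² = 1,690,000 mm².
w² = 1,690,000/√2, so w ≈ 1093.2 mm; long side = w√2 ≈ 1546.0 mm.

1093 × 1546 mm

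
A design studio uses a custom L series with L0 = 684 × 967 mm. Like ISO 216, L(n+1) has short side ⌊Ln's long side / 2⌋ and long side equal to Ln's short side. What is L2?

342 × 483 mm

L1: ⌊967/2⌋ × 684 = 483 × 684 mm
L2: ⌊684/2⌋ × 483 = 342 × 483 mm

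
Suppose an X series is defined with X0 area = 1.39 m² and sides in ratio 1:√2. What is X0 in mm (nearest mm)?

Let the short side be w mm. Then w · w√2 = 1.39 m² = 1,390,000 mm².
w² = 1,390,000/√2, so w ≈ 991.4 mm; long side = w√2 ≈ 1402.1 mm.

991 × 1402 mm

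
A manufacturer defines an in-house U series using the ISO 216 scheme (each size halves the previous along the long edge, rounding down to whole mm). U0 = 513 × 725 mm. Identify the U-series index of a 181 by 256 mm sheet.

U0: 513 × 725 mm
U1: 362 × 513 mm
U2: 256 × 362 mm
U3: 181 × 256 mm
U4: 128 × 181 mm
→ matches U3.

U3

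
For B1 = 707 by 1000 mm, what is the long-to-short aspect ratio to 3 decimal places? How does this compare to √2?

1000 / 707 = 1.414
Matches √2 ≈ 1.414 — the ISO 216 defining ratio.

1.414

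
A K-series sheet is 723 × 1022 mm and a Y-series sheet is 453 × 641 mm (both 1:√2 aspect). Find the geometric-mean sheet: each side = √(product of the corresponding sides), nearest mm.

572 × 809 mm

Short side: √(723 · 453) = √327519 ≈ 572.3 → 572 mm
Long side: √(1022 · 641) = √655102 ≈ 809.4 → 809 mm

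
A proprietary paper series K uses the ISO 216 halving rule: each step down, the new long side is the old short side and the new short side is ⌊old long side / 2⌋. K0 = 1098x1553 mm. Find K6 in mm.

K1: ⌊1553/2⌋ × 1098 = 776 × 1098 mm
K2: ⌊1098/2⌋ × 776 = 549 × 776 mm
K3: ⌊776/2⌋ × 549 = 388 × 549 mm
K4: ⌊549/2⌋ × 388 = 274 × 388 mm
K5: ⌊388/2⌋ × 274 = 194 × 274 mm
K6: ⌊274/2⌋ × 194 = 137 × 194 mm

137 × 194 mm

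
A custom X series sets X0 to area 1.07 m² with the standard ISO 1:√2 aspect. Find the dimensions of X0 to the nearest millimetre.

Let the short side be w mm. Then w · w√2 = 1.07 m² = 1,070,000 mm².
w² = 1,070,000/√2, so w ≈ 869.8 mm; long side = w√2 ≈ 1230.1 mm.

870 × 1230 mm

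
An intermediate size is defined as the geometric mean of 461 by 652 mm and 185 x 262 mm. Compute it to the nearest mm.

292 × 413 mm

Short side: √(461 · 185) = √85285 ≈ 292.0 → 292 mm
Long side: √(652 · 262) = √170824 ≈ 413.3 → 413 mm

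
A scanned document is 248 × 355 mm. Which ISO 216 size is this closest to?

Aspect ratio 355/248 ≈ 1.431 (ISO target is √2 ≈ 1.414).
In the B-series (B0 = 1000 × 1414 mm): B4 = 250 × 353 mm.
Off by 4 mm total — nearest standard size.

B4 (250 × 353 mm)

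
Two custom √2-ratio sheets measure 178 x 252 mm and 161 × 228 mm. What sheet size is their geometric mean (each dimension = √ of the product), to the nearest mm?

169 × 240 mm

Short side: √(178 · 161) = √28658 ≈ 169.3 → 169 mm
Long side: √(252 · 228) = √57456 ≈ 239.7 → 240 mm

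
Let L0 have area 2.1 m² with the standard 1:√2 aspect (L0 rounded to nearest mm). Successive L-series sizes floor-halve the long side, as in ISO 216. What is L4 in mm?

304 × 430 mm

Let L0's short side be w mm. w · w√2 = 2.1 m² = 2,100,000 mm², so w ≈ 1218.6 mm and w√2 ≈ 1723.3 mm → L0 = 1219 × 1723 mm.
L1: ⌊1723/2⌋ × 1219 = 861 × 1219 mm
L2: ⌊1219/2⌋ × 861 = 609 × 861 mm
L3: ⌊861/2⌋ × 609 = 430 × 609 mm
L4: ⌊609/2⌋ × 430 = 304 × 430 mm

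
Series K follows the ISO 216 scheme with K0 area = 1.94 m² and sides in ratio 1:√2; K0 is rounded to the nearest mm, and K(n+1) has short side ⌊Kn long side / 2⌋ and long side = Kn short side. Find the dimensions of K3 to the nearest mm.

414 × 585 mm

Let K0's short side be w mm. w · w√2 = 1.94 m² = 1,940,000 mm², so w ≈ 1171.2 mm and w√2 ≈ 1656.4 mm → K0 = 1171 × 1656 mm.
K1: ⌊1656/2⌋ × 1171 = 828 × 1171 mm
K2: ⌊1171/2⌋ × 828 = 585 × 828 mm
K3: ⌊828/2⌋ × 585 = 414 × 585 mm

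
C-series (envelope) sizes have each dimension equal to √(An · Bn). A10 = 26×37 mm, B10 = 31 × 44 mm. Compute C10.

28 × 40 mm

Short side: √(26 · 31) = √806 ≈ 28.4 → 28 mm
Long side: √(37 · 44) = √1628 ≈ 40.3 → 40 mm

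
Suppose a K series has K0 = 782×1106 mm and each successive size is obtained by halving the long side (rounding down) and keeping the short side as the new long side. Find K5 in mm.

138 × 195 mm

K1 = 553 × 782 mm (from K0 by 1 halving).
K2: ⌊782/2⌋ × 553 = 391 × 553 mm
K3: ⌊553/2⌋ × 391 = 276 × 391 mm
K4: ⌊391/2⌋ × 276 = 195 × 276 mm
K5: ⌊276/2⌋ × 195 = 138 × 195 mm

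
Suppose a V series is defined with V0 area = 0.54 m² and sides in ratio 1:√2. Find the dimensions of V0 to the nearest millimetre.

618 × 874 mm

Let the short side be w mm. Then w · w√2 = 0.54 m² = 540,000 mm².
w² = 540,000/√2, so w ≈ 617.9 mm; long side = w√2 ≈ 873.9 mm.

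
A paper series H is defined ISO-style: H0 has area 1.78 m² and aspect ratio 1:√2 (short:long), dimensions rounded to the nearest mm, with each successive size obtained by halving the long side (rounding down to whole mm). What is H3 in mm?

Let H0's short side be w mm. w · w√2 = 1.78 m² = 1,780,000 mm², so w ≈ 1121.9 mm and w√2 ≈ 1586.6 mm → H0 = 1122 × 1587 mm.
H1: ⌊1587/2⌋ × 1122 = 793 × 1122 mm
H2: ⌊1122/2⌋ × 793 = 561 × 793 mm
H3: ⌊793/2⌋ × 561 = 396 × 561 mm

396 × 561 mm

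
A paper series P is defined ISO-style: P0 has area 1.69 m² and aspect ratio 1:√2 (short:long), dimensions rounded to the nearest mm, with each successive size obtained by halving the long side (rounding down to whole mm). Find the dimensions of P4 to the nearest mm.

Let P0's short side be w mm. w · w√2 = 1.69 m² = 1,690,000 mm², so w ≈ 1093.2 mm and w√2 ≈ 1546.0 mm → P0 = 1093 × 1546 mm.
P1: ⌊1546/2⌋ × 1093 = 773 × 1093 mm
P2: ⌊1093/2⌋ × 773 = 546 × 773 mm
P3: ⌊773/2⌋ × 546 = 386 × 546 mm
P4: ⌊546/2⌋ × 386 = 273 × 386 mm

273 × 386 mm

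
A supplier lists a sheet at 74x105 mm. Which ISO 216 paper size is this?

A7 (74 × 105 mm)

Aspect ratio 105/74 ≈ 1.419 — close to the ISO √2 ≈ 1.414.
In the A-series (A0 area = 1 m²): A7 = 74 × 105 mm.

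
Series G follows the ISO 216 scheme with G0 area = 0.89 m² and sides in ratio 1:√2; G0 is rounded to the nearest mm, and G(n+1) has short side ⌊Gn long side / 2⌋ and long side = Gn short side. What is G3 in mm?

280 × 396 mm

Let G0's short side be w mm. w · w√2 = 0.89 m² = 890,000 mm², so w ≈ 793.3 mm and w√2 ≈ 1121.9 mm → G0 = 793 × 1122 mm.
G1: ⌊1122/2⌋ × 793 = 561 × 793 mm
G2: ⌊793/2⌋ × 561 = 396 × 561 mm
G3: ⌊561/2⌋ × 396 = 280 × 396 mm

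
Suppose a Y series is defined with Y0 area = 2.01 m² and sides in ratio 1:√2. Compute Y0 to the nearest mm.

1192 × 1686 mm

Let the short side be w mm. Then w · w√2 = 2.01 m² = 2,010,000 mm².
w² = 2,010,000/√2, so w ≈ 1192.2 mm; long side = w√2 ≈ 1686.0 mm.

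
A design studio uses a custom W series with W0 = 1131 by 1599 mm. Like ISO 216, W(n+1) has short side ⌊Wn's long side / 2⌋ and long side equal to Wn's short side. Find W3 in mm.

399 × 565 mm

W1 = 799 × 1131 mm (from W0 by 1 halving).
W2: ⌊1131/2⌋ × 799 = 565 × 799 mm
W3: ⌊799/2⌋ × 565 = 399 × 565 mm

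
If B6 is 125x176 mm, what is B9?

B7: ⌊176/2⌋ × 125 = 88 × 125 mm
B8: ⌊125/2⌋ × 88 = 62 × 88 mm
B9: ⌊88/2⌋ × 62 = 44 × 62 mm

44 × 62 mm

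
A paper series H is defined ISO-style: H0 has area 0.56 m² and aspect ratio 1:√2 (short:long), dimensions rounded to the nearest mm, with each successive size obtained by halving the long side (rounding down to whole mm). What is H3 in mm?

222 × 314 mm

Let H0's short side be w mm. w · w√2 = 0.56 m² = 560,000 mm², so w ≈ 629.3 mm and w√2 ≈ 889.9 mm → H0 = 629 × 890 mm.
H1: ⌊890/2⌋ × 629 = 445 × 629 mm
H2: ⌊629/2⌋ × 445 = 314 × 445 mm
H3: ⌊445/2⌋ × 314 = 222 × 314 mm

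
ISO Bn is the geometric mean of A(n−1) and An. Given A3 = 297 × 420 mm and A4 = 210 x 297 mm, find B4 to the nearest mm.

250 × 353 mm

Short side: √(297 · 210) = √62370 ≈ 249.7 → 250 mm
Long side: √(420 · 297) = √124740 ≈ 353.2 → 353 mm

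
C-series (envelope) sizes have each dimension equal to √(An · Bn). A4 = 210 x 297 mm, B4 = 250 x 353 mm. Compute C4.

Short side: √(210 · 250) = √52500 ≈ 229.1 → 229 mm
Long side: √(297 · 353) = √104841 ≈ 323.8 → 324 mm

229 × 324 mm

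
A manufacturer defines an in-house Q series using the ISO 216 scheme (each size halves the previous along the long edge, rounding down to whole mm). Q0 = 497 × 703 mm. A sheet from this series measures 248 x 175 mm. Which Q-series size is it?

Q3

Q0: 497 × 703 mm
Q1: 351 × 497 mm
Q2: 248 × 351 mm
Q3: 175 × 248 mm
Q4: 124 × 175 mm
→ matches Q3.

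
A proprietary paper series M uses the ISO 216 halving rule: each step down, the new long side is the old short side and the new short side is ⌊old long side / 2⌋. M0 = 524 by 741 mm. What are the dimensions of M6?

65 × 92 mm

M1: ⌊741/2⌋ × 524 = 370 × 524 mm
M2: ⌊524/2⌋ × 370 = 262 × 370 mm
M3: ⌊370/2⌋ × 262 = 185 × 262 mm
M4: ⌊262/2⌋ × 185 = 131 × 185 mm
M5: ⌊185/2⌋ × 131 = 92 × 131 mm
M6: ⌊131/2⌋ × 92 = 65 × 92 mm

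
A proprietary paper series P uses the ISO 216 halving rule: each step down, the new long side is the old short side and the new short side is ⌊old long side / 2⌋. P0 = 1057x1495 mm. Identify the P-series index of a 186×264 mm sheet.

P5

P0: 1057 × 1495 mm
P1: 747 × 1057 mm
P2: 528 × 747 mm
P3: 373 × 528 mm
P4: 264 × 373 mm
P5: 186 × 264 mm
P6: 132 × 186 mm
→ matches P5.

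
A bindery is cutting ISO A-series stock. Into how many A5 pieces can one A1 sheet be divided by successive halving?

Each ISO step halves the sheet: 1 × A1 → 2 × A2 → 4 × A3 → 8 × A4 → …
From A1 to A5 is 4 halving steps: 2^4 = 16.

16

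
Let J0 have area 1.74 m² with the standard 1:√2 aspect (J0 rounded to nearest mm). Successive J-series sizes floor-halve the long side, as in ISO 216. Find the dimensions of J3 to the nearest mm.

392 × 554 mm

Let J0's short side be w mm. w · w√2 = 1.74 m² = 1,740,000 mm², so w ≈ 1109.2 mm and w√2 ≈ 1568.7 mm → J0 = 1109 × 1569 mm.
J1: ⌊1569/2⌋ × 1109 = 784 × 1109 mm
J2: ⌊1109/2⌋ × 784 = 554 × 784 mm
J3: ⌊784/2⌋ × 554 = 392 × 554 mm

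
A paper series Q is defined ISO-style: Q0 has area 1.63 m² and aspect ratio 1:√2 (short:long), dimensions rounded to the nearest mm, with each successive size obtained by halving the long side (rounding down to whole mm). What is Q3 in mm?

379 × 537 mm

Let Q0's short side be w mm. w · w√2 = 1.63 m² = 1,630,000 mm², so w ≈ 1073.6 mm and w√2 ≈ 1518.3 mm → Q0 = 1074 × 1518 mm.
Q1: ⌊1518/2⌋ × 1074 = 759 × 1074 mm
Q2: ⌊1074/2⌋ × 759 = 537 × 759 mm
Q3: ⌊759/2⌋ × 537 = 379 × 537 mm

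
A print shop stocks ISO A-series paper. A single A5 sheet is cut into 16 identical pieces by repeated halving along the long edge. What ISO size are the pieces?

A9

16 = 2^4, so 4 halving steps.
A5 → A6 → … → A9 after 4 steps.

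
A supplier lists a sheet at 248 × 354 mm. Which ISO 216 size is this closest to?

B4 (250 × 353 mm)

Aspect ratio 354/248 ≈ 1.427 — close to the ISO √2 ≈ 1.414.
In the B-series (B0 = 1000 × 1414 mm): B4 = 250 × 353 mm.
Off by 3 mm total — nearest standard size.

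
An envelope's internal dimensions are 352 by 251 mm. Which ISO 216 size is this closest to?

Aspect ratio 352/251 ≈ 1.402 — close to the ISO √2 ≈ 1.414.
In the B-series (B0 = 1000 × 1414 mm): B4 = 250 × 353 mm.
Off by 2 mm total — nearest standard size.

B4 (250 × 353 mm)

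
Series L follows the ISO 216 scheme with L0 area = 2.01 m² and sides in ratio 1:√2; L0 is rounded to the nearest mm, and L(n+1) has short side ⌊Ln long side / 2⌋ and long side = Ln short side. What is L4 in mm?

298 × 421 mm

Let L0's short side be w mm. w · w√2 = 2.01 m² = 2,010,000 mm², so w ≈ 1192.2 mm and w√2 ≈ 1686.0 mm → L0 = 1192 × 1686 mm.
L1: ⌊1686/2⌋ × 1192 = 843 × 1192 mm
L2: ⌊1192/2⌋ × 843 = 596 × 843 mm
L3: ⌊843/2⌋ × 596 = 421 × 596 mm
L4: ⌊596/2⌋ × 421 = 298 × 421 mm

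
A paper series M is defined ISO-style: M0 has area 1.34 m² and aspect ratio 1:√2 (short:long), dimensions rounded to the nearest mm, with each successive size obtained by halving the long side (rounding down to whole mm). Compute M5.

Let M0's short side be w mm. w · w√2 = 1.34 m² = 1,340,000 mm², so w ≈ 973.4 mm and w√2 ≈ 1376.6 mm → M0 = 973 × 1377 mm.
M1: ⌊1377/2⌋ × 973 = 688 × 973 mm
M2: ⌊973/2⌋ × 688 = 486 × 688 mm
M3: ⌊688/2⌋ × 486 = 344 × 486 mm
M4: ⌊486/2⌋ × 344 = 243 × 344 mm
M5: ⌊344/2⌋ × 243 = 172 × 243 mm

172 × 243 mm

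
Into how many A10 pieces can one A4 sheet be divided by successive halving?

64

Each ISO step halves the sheet: 1 × A4 → 2 × A5 → 4 × A6 → 8 × A7 → …
From A4 to A10 is 6 halving steps: 2^6 = 64.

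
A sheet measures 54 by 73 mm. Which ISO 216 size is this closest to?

A8 (52 × 74 mm)

Aspect ratio 73/54 ≈ 1.352 (ISO target is √2 ≈ 1.414).
In the A-series (A0 area = 1 m²): A8 = 52 × 74 mm.
Off by 3 mm total — nearest standard size.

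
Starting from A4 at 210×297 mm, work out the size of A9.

37 × 52 mm

A5: ⌊297/2⌋ × 210 = 148 × 210 mm
A6: ⌊210/2⌋ × 148 = 105 × 148 mm
A7: ⌊148/2⌋ × 105 = 74 × 105 mm
A8: ⌊105/2⌋ × 74 = 52 × 74 mm
A9: ⌊74/2⌋ × 52 = 37 × 52 mm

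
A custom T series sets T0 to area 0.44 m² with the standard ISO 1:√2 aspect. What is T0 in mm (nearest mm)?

558 × 789 mm

Let the short side be w mm. Then w · w√2 = 0.44 m² = 440,000 mm².
w² = 440,000/√2, so w ≈ 557.8 mm; long side = w√2 ≈ 788.8 mm.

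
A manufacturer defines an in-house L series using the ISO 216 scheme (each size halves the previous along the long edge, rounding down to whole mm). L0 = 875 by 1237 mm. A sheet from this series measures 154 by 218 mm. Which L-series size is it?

L5

L0: 875 × 1237 mm
L1: 618 × 875 mm
L2: 437 × 618 mm
L3: 309 × 437 mm
L4: 218 × 309 mm
L5: 154 × 218 mm
L6: 109 × 154 mm
→ matches L5.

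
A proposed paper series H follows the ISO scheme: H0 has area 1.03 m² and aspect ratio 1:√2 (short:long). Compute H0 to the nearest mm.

Let the short side be w mm. Then w · w√2 = 1.03 m² = 1,030,000 mm².
w² = 1,030,000/√2, so w ≈ 853.4 mm; long side = w√2 ≈ 1206.9 mm.

853 × 1207 mm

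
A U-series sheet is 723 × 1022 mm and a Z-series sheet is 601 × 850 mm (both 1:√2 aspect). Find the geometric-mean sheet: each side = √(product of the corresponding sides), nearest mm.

Short side: √(723 · 601) = √434523 ≈ 659.2 → 659 mm
Long side: √(1022 · 850) = √868700 ≈ 932.0 → 932 mm

659 × 932 mm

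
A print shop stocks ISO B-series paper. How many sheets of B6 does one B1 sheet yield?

32

B1 = 707 × 1000 mm; B6 = 125 × 176 mm.
Each halving step doubles the count; 5 steps from B1 to B6.
2^5 = 32.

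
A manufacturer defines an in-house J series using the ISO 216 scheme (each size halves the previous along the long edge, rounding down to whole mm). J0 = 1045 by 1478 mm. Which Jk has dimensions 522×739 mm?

J2

J0: 1045 × 1478 mm
J1: 739 × 1045 mm
J2: 522 × 739 mm
J3: 369 × 522 mm
→ matches J2.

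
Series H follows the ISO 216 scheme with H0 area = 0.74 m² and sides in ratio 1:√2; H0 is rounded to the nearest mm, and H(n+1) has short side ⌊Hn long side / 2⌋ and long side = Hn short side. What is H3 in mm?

Let H0's short side be w mm. w · w√2 = 0.74 m² = 740,000 mm², so w ≈ 723.4 mm and w√2 ≈ 1023.0 mm → H0 = 723 × 1023 mm.
H1: ⌊1023/2⌋ × 723 = 511 × 723 mm
H2: ⌊723/2⌋ × 511 = 361 × 511 mm
H3: ⌊511/2⌋ × 361 = 255 × 361 mm

255 × 361 mm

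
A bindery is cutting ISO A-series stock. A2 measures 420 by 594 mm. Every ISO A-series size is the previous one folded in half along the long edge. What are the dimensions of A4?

210 × 297 mm

A3: ⌊594/2⌋ × 420 = 297 × 420 mm
A4: ⌊420/2⌋ × 297 = 210 × 297 mm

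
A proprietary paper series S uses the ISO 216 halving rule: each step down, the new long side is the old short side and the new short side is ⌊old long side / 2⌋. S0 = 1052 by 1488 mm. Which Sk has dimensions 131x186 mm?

S0: 1052 × 1488 mm
S1: 744 × 1052 mm
S2: 526 × 744 mm
S3: 372 × 526 mm
S4: 263 × 372 mm
S5: 186 × 263 mm
S6: 131 × 186 mm
S7: 93 × 131 mm
→ matches S6.

S6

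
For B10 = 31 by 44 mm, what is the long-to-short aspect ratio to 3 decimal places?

1.419

44 / 31 = 1.419
ISO 216 targets √2 ≈ 1.414; the +0.005 deviation is from mm rounding.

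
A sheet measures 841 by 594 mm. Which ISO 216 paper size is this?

Aspect ratio 841/594 ≈ 1.416 — close to the ISO √2 ≈ 1.414.
In the A-series (A0 area = 1 m²): A1 = 594 × 841 mm.

A1 (594 × 841 mm)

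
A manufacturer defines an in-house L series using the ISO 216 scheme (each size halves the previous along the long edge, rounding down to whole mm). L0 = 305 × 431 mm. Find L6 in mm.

L1 = 215 × 305 mm (from L0 by 1 halving).
L2: ⌊305/2⌋ × 215 = 152 × 215 mm
L3: ⌊215/2⌋ × 152 = 107 × 152 mm
L4: ⌊152/2⌋ × 107 = 76 × 107 mm
L5: ⌊107/2⌋ × 76 = 53 × 76 mm
L6: ⌊76/2⌋ × 53 = 38 × 53 mm

38 × 53 mm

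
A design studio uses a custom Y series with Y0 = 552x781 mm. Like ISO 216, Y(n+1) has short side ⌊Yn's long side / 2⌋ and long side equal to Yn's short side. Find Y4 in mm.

Y1: ⌊781/2⌋ × 552 = 390 × 552 mm
Y2: ⌊552/2⌋ × 390 = 276 × 390 mm
Y3: ⌊390/2⌋ × 276 = 195 × 276 mm
Y4: ⌊276/2⌋ × 195 = 138 × 195 mm

138 × 195 mm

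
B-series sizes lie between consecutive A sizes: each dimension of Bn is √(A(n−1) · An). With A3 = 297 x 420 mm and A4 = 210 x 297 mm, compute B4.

250 × 353 mm

Short side: √(297 · 210) = √62370 ≈ 249.7 → 250 mm
Long side: √(420 · 297) = √124740 ≈ 353.2 → 353 mm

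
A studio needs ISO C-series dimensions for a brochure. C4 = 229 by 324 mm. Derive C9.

C5: ⌊324/2⌋ × 229 = 162 × 229 mm
C6: ⌊229/2⌋ × 162 = 114 × 162 mm
C7: ⌊162/2⌋ × 114 = 81 × 114 mm
C8: ⌊114/2⌋ × 81 = 57 × 81 mm
C9: ⌊81/2⌋ × 57 = 40 × 57 mm

40 × 57 mm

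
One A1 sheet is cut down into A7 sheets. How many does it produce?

64

Each ISO step halves the sheet: 1 × A1 → 2 × A2 → 4 × A3 → 8 × A4 → …
From A1 to A7 is 6 halving steps: 2^6 = 64.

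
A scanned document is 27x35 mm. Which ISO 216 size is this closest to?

A10 (26 × 37 mm)

Aspect ratio 35/27 ≈ 1.296 (ISO target is √2 ≈ 1.414).
In the A-series (A0 area = 1 m²): A10 = 26 × 37 mm.
Off by 3 mm total — nearest standard size.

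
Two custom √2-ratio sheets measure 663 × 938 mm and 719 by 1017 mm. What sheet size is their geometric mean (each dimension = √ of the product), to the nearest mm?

690 × 977 mm

Short side: √(663 · 719) = √476697 ≈ 690.4 → 690 mm
Long side: √(938 · 1017) = √953946 ≈ 976.7 → 977 mm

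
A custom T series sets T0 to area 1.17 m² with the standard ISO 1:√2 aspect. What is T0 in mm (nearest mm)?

910 × 1286 mm

Let the short side be w mm. Then w · w√2 = 1.17 m² = 1,170,000 mm².
w² = 1,170,000/√2, so w ≈ 909.6 mm; long side = w√2 ≈ 1286.3 mm.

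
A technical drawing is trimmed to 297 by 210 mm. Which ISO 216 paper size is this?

A4 (210 × 297 mm)

Aspect ratio 297/210 ≈ 1.414 — close to the ISO √2 ≈ 1.414.
In the A-series (A0 area = 1 m²): A4 = 210 × 297 mm.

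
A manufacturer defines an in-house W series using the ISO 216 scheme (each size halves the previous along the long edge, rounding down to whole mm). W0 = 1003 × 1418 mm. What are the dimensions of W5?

W1: ⌊1418/2⌋ × 1003 = 709 × 1003 mm
W2: ⌊1003/2⌋ × 709 = 501 × 709 mm
W3: ⌊709/2⌋ × 501 = 354 × 501 mm
W4: ⌊501/2⌋ × 354 = 250 × 354 mm
W5: ⌊354/2⌋ × 250 = 177 × 250 mm

177 × 250 mm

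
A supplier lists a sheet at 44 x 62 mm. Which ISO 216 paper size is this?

B9 (44 × 62 mm)

Aspect ratio 62/44 ≈ 1.409 — close to the ISO √2 ≈ 1.414.
In the B-series (B0 = 1000 × 1414 mm): B9 = 44 × 62 mm.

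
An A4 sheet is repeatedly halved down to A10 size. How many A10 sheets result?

64

Each ISO step halves the sheet: 1 × A4 → 2 × A5 → 4 × A6 → 8 × A7 → …
From A4 to A10 is 6 halving steps: 2^6 = 64.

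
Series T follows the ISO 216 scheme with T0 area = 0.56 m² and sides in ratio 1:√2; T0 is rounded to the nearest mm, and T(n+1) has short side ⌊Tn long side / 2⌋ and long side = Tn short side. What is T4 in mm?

Let T0's short side be w mm. w · w√2 = 0.56 m² = 560,000 mm², so w ≈ 629.3 mm and w√2 ≈ 889.9 mm → T0 = 629 × 890 mm.
T1: ⌊890/2⌋ × 629 = 445 × 629 mm
T2: ⌊629/2⌋ × 445 = 314 × 445 mm
T3: ⌊445/2⌋ × 314 = 222 × 314 mm
T4: ⌊314/2⌋ × 222 = 157 × 222 mm

157 × 222 mm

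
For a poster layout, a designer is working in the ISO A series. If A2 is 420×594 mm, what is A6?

A3: ⌊594/2⌋ × 420 = 297 × 420 mm
A4: ⌊420/2⌋ × 297 = 210 × 297 mm
A5: ⌊297/2⌋ × 210 = 148 × 210 mm
A6: ⌊210/2⌋ × 148 = 105 × 148 mm

105 × 148 mm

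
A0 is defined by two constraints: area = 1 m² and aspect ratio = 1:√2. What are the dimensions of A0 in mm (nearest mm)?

841 × 1189 mm

Let the short side be w mm. Then the long side is w√2 and w · w√2 = 10⁶ mm².
w² = 10⁶/√2, so w = 1000 / 2^(1/4) ≈ 840.9 mm; long side = 1000 · 2^(1/4) ≈ 1189.2 mm.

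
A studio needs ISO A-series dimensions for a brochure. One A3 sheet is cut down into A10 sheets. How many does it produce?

Each ISO step halves the sheet: 1 × A3 → 2 × A4 → 4 × A5 → 8 × A6 → …
From A3 to A10 is 7 halving steps: 2^7 = 128.

128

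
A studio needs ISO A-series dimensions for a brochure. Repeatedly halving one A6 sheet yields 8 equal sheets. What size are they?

A9

8 = 2^3, so 3 halving steps.
A6 → A7 → … → A9 after 3 steps.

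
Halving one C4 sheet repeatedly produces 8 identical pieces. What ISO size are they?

C7

8 = 2^3, so 3 halving steps.
C4 → C5 → … → C7 after 3 steps.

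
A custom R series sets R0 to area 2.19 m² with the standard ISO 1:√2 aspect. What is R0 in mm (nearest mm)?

1244 × 1760 mm

Let the short side be w mm. Then w · w√2 = 2.19 m² = 2,190,000 mm².
w² = 2,190,000/√2, so w ≈ 1244.4 mm; long side = w√2 ≈ 1759.9 mm.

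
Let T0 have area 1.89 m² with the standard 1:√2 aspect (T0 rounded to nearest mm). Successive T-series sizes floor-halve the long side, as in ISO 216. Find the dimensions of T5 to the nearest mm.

Let T0's short side be w mm. w · w√2 = 1.89 m² = 1,890,000 mm², so w ≈ 1156.0 mm and w√2 ≈ 1634.9 mm → T0 = 1156 × 1635 mm.
T1: ⌊1635/2⌋ × 1156 = 817 × 1156 mm
T2: ⌊1156/2⌋ × 817 = 578 × 817 mm
T3: ⌊817/2⌋ × 578 = 408 × 578 mm
T4: ⌊578/2⌋ × 408 = 289 × 408 mm
T5: ⌊408/2⌋ × 289 = 204 × 289 mm

204 × 289 mm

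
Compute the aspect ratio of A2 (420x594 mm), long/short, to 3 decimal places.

594 / 420 = 1.414
Matches √2 ≈ 1.414 — the ISO 216 defining ratio.

1.414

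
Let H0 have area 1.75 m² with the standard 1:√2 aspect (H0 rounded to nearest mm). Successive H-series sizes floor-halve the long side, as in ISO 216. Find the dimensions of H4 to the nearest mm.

278 × 393 mm

Let H0's short side be w mm. w · w√2 = 1.75 m² = 1,750,000 mm², so w ≈ 1112.4 mm and w√2 ≈ 1573.2 mm → H0 = 1112 × 1573 mm.
H1: ⌊1573/2⌋ × 1112 = 786 × 1112 mm
H2: ⌊1112/2⌋ × 786 = 556 × 786 mm
H3: ⌊786/2⌋ × 556 = 393 × 556 mm
H4: ⌊556/2⌋ × 393 = 278 × 393 mm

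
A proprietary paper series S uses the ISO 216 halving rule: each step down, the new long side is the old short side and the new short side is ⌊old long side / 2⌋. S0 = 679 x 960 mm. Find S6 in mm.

84 × 120 mm

S1: ⌊960/2⌋ × 679 = 480 × 679 mm
S2: ⌊679/2⌋ × 480 = 339 × 480 mm
S3: ⌊480/2⌋ × 339 = 240 × 339 mm
S4: ⌊339/2⌋ × 240 = 169 × 240 mm
S5: ⌊240/2⌋ × 169 = 120 × 169 mm
S6: ⌊169/2⌋ × 120 = 84 × 120 mm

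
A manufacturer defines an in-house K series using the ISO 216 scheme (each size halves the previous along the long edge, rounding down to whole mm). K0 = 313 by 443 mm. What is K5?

K1 = 221 × 313 mm (from K0 by 1 halving).
K2: ⌊313/2⌋ × 221 = 156 × 221 mm
K3: ⌊221/2⌋ × 156 = 110 × 156 mm
K4: ⌊156/2⌋ × 110 = 78 × 110 mm
K5: ⌊110/2⌋ × 78 = 55 × 78 mm

55 × 78 mm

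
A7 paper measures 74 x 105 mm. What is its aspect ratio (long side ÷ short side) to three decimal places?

105 / 74 = 1.419
ISO 216 targets √2 ≈ 1.414; the +0.005 deviation is from mm rounding.

1.419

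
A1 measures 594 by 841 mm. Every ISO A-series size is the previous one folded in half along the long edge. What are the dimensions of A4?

A2: ⌊841/2⌋ × 594 = 420 × 594 mm
A3: ⌊594/2⌋ × 420 = 297 × 420 mm
A4: ⌊420/2⌋ × 297 = 210 × 297 mm

210 × 297 mm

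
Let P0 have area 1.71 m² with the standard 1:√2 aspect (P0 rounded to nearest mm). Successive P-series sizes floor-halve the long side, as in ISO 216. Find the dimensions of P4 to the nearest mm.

Let P0's short side be w mm. w · w√2 = 1.71 m² = 1,710,000 mm², so w ≈ 1099.6 mm and w√2 ≈ 1555.1 mm → P0 = 1100 × 1555 mm.
P1: ⌊1555/2⌋ × 1100 = 777 × 1100 mm
P2: ⌊1100/2⌋ × 777 = 550 × 777 mm
P3: ⌊777/2⌋ × 550 = 388 × 550 mm
P4: ⌊550/2⌋ × 388 = 275 × 388 mm

275 × 388 mm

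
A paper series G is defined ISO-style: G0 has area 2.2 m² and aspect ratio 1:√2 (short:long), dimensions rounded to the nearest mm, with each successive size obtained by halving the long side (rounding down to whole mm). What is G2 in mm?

Let G0's short side be w mm. w · w√2 = 2.2 m² = 2,200,000 mm², so w ≈ 1247.3 mm and w√2 ≈ 1763.9 mm → G0 = 1247 × 1764 mm.
G1: ⌊1764/2⌋ × 1247 = 882 × 1247 mm
G2: ⌊1247/2⌋ × 882 = 623 × 882 mm

623 × 882 mm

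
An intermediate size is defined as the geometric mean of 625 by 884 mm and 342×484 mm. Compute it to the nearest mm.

462 × 654 mm

Short side: √(625 · 342) = √213750 ≈ 462.3 → 462 mm
Long side: √(884 · 484) = √427856 ≈ 654.1 → 654 mm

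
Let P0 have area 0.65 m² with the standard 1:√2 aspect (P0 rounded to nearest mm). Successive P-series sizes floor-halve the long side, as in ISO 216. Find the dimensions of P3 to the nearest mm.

Let P0's short side be w mm. w · w√2 = 0.65 m² = 650,000 mm², so w ≈ 678.0 mm and w√2 ≈ 958.8 mm → P0 = 678 × 959 mm.
P1: ⌊959/2⌋ × 678 = 479 × 678 mm
P2: ⌊678/2⌋ × 479 = 339 × 479 mm
P3: ⌊479/2⌋ × 339 = 239 × 339 mm

239 × 339 mm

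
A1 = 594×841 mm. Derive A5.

148 × 210 mm

A2: ⌊841/2⌋ × 594 = 420 × 594 mm
A3: ⌊594/2⌋ × 420 = 297 × 420 mm
A4: ⌊420/2⌋ × 297 = 210 × 297 mm
A5: ⌊297/2⌋ × 210 = 148 × 210 mm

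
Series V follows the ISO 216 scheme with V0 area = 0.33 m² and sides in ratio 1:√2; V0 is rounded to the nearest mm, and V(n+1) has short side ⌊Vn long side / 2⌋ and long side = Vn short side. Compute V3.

170 × 241 mm

Let V0's short side be w mm. w · w√2 = 0.33 m² = 330,000 mm², so w ≈ 483.1 mm and w√2 ≈ 683.1 mm → V0 = 483 × 683 mm.
V1: ⌊683/2⌋ × 483 = 341 × 483 mm
V2: ⌊483/2⌋ × 341 = 241 × 341 mm
V3: ⌊341/2⌋ × 241 = 170 × 241 mm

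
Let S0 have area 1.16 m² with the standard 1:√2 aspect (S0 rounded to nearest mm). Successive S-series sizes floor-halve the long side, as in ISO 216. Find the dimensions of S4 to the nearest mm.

Let S0's short side be w mm. w · w√2 = 1.16 m² = 1,160,000 mm², so w ≈ 905.7 mm and w√2 ≈ 1280.8 mm → S0 = 906 × 1281 mm.
S1: ⌊1281/2⌋ × 906 = 640 × 906 mm
S2: ⌊906/2⌋ × 640 = 453 × 640 mm
S3: ⌊640/2⌋ × 453 = 320 × 453 mm
S4: ⌊453/2⌋ × 320 = 226 × 320 mm

226 × 320 mm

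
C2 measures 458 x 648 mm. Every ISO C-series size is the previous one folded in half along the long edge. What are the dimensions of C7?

81 × 114 mm

C3: ⌊648/2⌋ × 458 = 324 × 458 mm
C4: ⌊458/2⌋ × 324 = 229 × 324 mm
C5: ⌊324/2⌋ × 229 = 162 × 229 mm
C6: ⌊229/2⌋ × 162 = 114 × 162 mm
C7: ⌊162/2⌋ × 114 = 81 × 114 mm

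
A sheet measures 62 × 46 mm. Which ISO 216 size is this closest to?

Aspect ratio 62/46 ≈ 1.348 (ISO target is √2 ≈ 1.414).
In the B-series (B0 = 1000 × 1414 mm): B9 = 44 × 62 mm.
Off by 2 mm total — nearest standard size.

B9 (44 × 62 mm)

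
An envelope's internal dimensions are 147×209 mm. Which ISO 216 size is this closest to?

A5 (148 × 210 mm)

Aspect ratio 209/147 ≈ 1.422 — close to the ISO √2 ≈ 1.414.
In the A-series (A0 area = 1 m²): A5 = 148 × 210 mm.
Off by 2 mm total — nearest standard size.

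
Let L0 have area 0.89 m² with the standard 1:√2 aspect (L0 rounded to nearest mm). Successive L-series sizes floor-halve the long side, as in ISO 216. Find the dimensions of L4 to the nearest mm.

198 × 280 mm

Let L0's short side be w mm. w · w√2 = 0.89 m² = 890,000 mm², so w ≈ 793.3 mm and w√2 ≈ 1121.9 mm → L0 = 793 × 1122 mm.
L1: ⌊1122/2⌋ × 793 = 561 × 793 mm
L2: ⌊793/2⌋ × 561 = 396 × 561 mm
L3: ⌊561/2⌋ × 396 = 280 × 396 mm
L4: ⌊396/2⌋ × 280 = 198 × 280 mm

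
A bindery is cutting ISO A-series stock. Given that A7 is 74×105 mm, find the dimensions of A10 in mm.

A8: ⌊105/2⌋ × 74 = 52 × 74 mm
A9: ⌊74/2⌋ × 52 = 37 × 52 mm
A10: ⌊52/2⌋ × 37 = 26 × 37 mm

26 × 37 mm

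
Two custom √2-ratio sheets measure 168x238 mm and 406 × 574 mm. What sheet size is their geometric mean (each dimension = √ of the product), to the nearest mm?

Short side: √(168 · 406) = √68208 ≈ 261.2 → 261 mm
Long side: √(238 · 574) = √136612 ≈ 369.6 → 370 mm

261 × 370 mm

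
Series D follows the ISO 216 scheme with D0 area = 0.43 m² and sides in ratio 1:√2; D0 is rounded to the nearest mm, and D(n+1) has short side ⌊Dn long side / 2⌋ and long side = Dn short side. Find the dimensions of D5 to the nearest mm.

Let D0's short side be w mm. w · w√2 = 0.43 m² = 430,000 mm², so w ≈ 551.4 mm and w√2 ≈ 779.8 mm → D0 = 551 × 780 mm.
D1: ⌊780/2⌋ × 551 = 390 × 551 mm
D2: ⌊551/2⌋ × 390 = 275 × 390 mm
D3: ⌊390/2⌋ × 275 = 195 × 275 mm
D4: ⌊275/2⌋ × 195 = 137 × 195 mm
D5: ⌊195/2⌋ × 137 = 97 × 137 mm

97 × 137 mm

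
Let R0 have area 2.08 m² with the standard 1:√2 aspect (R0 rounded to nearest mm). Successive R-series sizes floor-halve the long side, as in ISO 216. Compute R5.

214 × 303 mm

Let R0's short side be w mm. w · w√2 = 2.08 m² = 2,080,000 mm², so w ≈ 1212.8 mm and w√2 ≈ 1715.1 mm → R0 = 1213 × 1715 mm.
R1: ⌊1715/2⌋ × 1213 = 857 × 1213 mm
R2: ⌊1213/2⌋ × 857 = 606 × 857 mm
R3: ⌊857/2⌋ × 606 = 428 × 606 mm
R4: ⌊606/2⌋ × 428 = 303 × 428 mm
R5: ⌊428/2⌋ × 303 = 214 × 303 mm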